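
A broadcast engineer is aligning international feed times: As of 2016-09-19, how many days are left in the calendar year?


Start: September 19, 2016
End: December 31, 2016
Days left in September: 11
October: 31
November: 30
December: 31
Sum of remaining months: 92
Total: 11 + 92 = 103

103


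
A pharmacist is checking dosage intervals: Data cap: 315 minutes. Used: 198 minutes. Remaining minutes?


Total budget: 315 minutes
Time used: 198 minutes
Remaining: 315 - 198 = 117 minutes
Percent used: 62.9%
Percent remaining: 37.1%

117


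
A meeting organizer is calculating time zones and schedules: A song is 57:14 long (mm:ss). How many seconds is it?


Minutes: 57
Extra seconds: 14
Seconds per minute: 60
Minutes to seconds: 57 x 60 = 3420
Total: 3420 + 14 = 3434

3434


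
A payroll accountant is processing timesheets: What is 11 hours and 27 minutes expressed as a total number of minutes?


Hours: 11
Minutes: 27
Convert hours to minutes: 11 x 60 = 660
Add remaining minutes: 660 + 27 = 687

687


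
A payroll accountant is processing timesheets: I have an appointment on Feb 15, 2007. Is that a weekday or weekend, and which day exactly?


Date: 2007-02-15
January 1, 2007 is a Monday
Day of year: 46
Offset from Jan 1: 45 days
45 mod 7 = 3
Result: Thursday

Thursday


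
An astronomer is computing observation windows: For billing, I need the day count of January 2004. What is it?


Month: January
Year: 2004
January is a 31-day month
Total: 31 days

31


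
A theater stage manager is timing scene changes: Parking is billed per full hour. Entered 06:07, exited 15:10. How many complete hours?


Start: 06:07
End: 15:10
Hour difference: 15 - 6 = 9 hours
Minute difference: 10 - 7 = 3 minutes
Total minutes: 543
Complete hours: 543 / 60 = 9 (remainder 3)

9


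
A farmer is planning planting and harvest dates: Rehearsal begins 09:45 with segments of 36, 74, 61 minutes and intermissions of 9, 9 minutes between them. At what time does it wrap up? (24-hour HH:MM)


Start: 09:45 = 585 min from midnight
  after task 1 (36 min): 10:21
  after break (9 min): 10:30
  after task 2 (74 min): 11:44
  after break (9 min): 11:53
  after task 3 (61 min): 12:54
Total elapsed: 189 minutes
End time: 12:54

12:54


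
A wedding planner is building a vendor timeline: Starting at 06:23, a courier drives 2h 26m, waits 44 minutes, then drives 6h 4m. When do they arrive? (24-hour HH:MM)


Depart: 06:23
Leg 1: +146 min -> 08:49
Layover: +44 min -> 09:33
Leg 2: +364 min -> 15:37
Total travel: 554 minutes = 9h 14m
Arrival: 15:37

15:37


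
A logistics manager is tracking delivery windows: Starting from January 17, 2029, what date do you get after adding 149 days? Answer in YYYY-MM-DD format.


Start: 2029-01-17
Adding 149 days
Days remaining in January: 14
After January: 135 days still to add
February 2029: 28 days, 107 remaining
March 2029: 31 days, 76 remaining
April 2029: 30 days, 46 remaining
May 2029: 31 days, 15 remaining
Result: 2029-06-15

2029-06-15


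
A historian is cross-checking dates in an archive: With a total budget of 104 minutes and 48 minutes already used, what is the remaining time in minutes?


Total budget: 104 minutes
Time used: 48 minutes
Remaining: 104 - 48 = 56 minutes
Percent used: 46.2%
Percent remaining: 53.8%

56


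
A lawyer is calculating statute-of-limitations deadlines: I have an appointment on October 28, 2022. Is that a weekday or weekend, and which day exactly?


Date: 2022-10-28
January 1, 2022 is a Saturday
Day of year: 301
Offset from Jan 1: 300 days
300 mod 7 = 6
Result: Friday

Friday


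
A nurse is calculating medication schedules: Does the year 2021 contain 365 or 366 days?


Year: 2021
Check leap year rules:
Divisible by 4? No
2021 is not a leap year
Days: 365

365


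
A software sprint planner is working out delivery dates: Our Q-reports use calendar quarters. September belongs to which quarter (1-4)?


Month: September (month 9)
Q1: January-March (months 1-3)
Q2: April-June (months 4-6)
Q3: July-September (months 7-9)
Q4: October-December (months 10-12)
Month 9 falls in Q3

3


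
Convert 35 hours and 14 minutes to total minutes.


Hours: 35
Extra minutes: 14
Minutes per hour: 60
Hours to minutes: 35 x 60 = 2100
Total: 2100 + 14 = 2114

2114


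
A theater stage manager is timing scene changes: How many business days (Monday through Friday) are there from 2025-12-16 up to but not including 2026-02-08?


Start: 2025-12-16 (Tuesday)
End (exclusive): 2026-02-08 (Sunday)
Total calendar days: 54
Full weeks: 54 // 7 = 7 -> 35 weekdays
Remaining 5 days starting on Tuesday:
  Tue(w), Wed(w), Thu(w), Fri(w), Sat(-) -> 4 weekdays
Total business days: 35 + 4 = 39

39


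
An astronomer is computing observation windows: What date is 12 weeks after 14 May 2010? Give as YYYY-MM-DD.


Start: 2010-05-14
Weeks to add: 12
Convert to days: 12 x 7 = 84 days
Add 84 days to 2010-05-14
Result: 2010-08-06

2010-08-06


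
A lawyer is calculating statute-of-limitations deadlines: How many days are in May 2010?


Month: May
Year: 2010
May is a 31-day month
Total: 31 days

31


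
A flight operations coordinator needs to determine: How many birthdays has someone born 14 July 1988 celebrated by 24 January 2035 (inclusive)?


Birth: 1988-07-14
Reference: 2035-01-24
Year difference: 2035 - 1988 = 47
Has birthday (07-14) occurred by 01-24? No
Birthday not yet reached this year -> subtract 1
Age in full years: 46

46


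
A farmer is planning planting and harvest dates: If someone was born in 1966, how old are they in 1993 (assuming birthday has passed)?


Birth year: 1966
Current year: 1993
Age = current year - birth year
Age = 1993 - 1966 = 27

27


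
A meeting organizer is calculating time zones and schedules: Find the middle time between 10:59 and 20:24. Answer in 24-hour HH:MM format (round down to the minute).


Start time: 10:59 = 659 minutes from midnight
End time: 20:24 = 1224 minutes from midnight
Sum: 659 + 1224 = 1883
Midpoint: 1883 / 2 = 941 minutes
Convert: 941 / 60 = 15 hours, 41 minutes
Result: 15:41

15:41


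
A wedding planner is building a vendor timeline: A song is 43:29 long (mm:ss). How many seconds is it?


Minutes: 43
Extra seconds: 29
Seconds per minute: 60
Minutes to seconds: 43 x 60 = 2580
Total: 2580 + 29 = 2609

2609


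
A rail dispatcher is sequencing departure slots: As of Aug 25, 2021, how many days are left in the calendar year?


Start: August 25, 2021
End: December 31, 2021
Days left in August: 6
September: 30
October: 31
November: 30
December: 31
Sum of remaining months: 122
Total: 6 + 122 = 128

128


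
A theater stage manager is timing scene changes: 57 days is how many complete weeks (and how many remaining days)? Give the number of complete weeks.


Total days: 57
Days per week: 7
Division: 57 / 7 = 8 remainder 1
Complete weeks: 8
Remaining days: 1

8


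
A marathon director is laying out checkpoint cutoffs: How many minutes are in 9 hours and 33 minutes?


Hours: 9
Minutes: 33
Convert hours to minutes: 9 x 60 = 540
Add remaining minutes: 540 + 33 = 573

573


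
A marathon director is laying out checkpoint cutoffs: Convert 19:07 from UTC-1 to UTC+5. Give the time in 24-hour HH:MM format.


Local time: 19:07 at UTC-1 (offset -1h)
Target zone: UTC+5 (offset 5h)
Difference: 5 - (-1) = 6 hours
Calculation: 19 + (6) = 25
Wraparound: (25) mod 24 = 1
Result: 01:07

01:07


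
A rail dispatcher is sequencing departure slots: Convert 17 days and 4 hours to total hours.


Days: 17
Extra hours: 4
Hours per day: 24
Days to hours: 17 x 24 = 408
Total: 408 + 4 = 412

412


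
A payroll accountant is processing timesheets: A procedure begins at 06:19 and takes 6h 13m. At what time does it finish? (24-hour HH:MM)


Start time: 06:19
Adding: 6 hours 13 minutes
Minutes: 19 + 13 = 32
Hours: 6 + 6 + 0 = 12
Result: 12:32

12:32


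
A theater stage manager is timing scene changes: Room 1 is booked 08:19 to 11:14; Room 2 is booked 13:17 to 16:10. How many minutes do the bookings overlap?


Interval A: [499, 674] minutes from midnight
Interval B: [797, 970] minutes from midnight
Overlap start = max(499, 797) = 797
Overlap end = min(674, 970) = 674
End <= start, so the intervals do not overlap: 0 minutes

0


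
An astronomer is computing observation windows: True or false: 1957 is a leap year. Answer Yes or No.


Year: 1957
Divisible by 4? 1957 / 4 = 489.25 -> No
Not divisible by 4, so NOT a leap year

No


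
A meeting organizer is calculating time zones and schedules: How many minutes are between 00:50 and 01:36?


Start time: 00:50 = 50 minutes from midnight
End time: 01:36 = 96 minutes from midnight
Difference: 96 - 50 = 46 minutes
That is 0 hours and 46 minutes

46


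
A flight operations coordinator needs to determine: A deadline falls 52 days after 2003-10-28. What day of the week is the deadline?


Start: 2003-10-28 (Tuesday)
Step 1 - find target date: add 52 days
  2003-10-28 + 52 days = 2003-12-19
Step 2 - day of week:
  52 mod 7 = 3
  Tuesday + 3 days -> Friday
Result: Friday (2003-12-19)

Friday


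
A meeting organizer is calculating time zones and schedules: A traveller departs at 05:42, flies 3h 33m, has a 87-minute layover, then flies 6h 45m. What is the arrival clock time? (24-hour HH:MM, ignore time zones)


Depart: 05:42
Leg 1: +213 min -> 09:15
Layover: +87 min -> 10:42
Leg 2: +405 min -> 17:27
Total travel: 705 minutes = 11h 45m
Arrival: 17:27

17:27


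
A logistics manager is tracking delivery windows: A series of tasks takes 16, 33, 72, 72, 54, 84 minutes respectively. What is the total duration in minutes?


Durations: 16, 33, 72, 72, 54, 84
Running sum: 16
+ 33 = 49
+ 72 = 121
+ 72 = 193
+ 54 = 247
+ 84 = 331
Total duration: 331 minutes
That is 5 hours and 31 minutes

331


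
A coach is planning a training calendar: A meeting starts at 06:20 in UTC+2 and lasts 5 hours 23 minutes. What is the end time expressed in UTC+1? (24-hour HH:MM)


Start: 06:20 in UTC+2
Step 1 - add duration:
  minutes: 20 + 23 = 43
  hours: 6 + 5 + 0 = 11
  end in UTC+2: 11:43
Step 2 - convert UTC+2 -> UTC+1:
  offset difference: 1 - (2) = -1 hours
  11 + (-1) = 10 -> mod 24 = 10
Result: 10:43 in UTC+1

10:43


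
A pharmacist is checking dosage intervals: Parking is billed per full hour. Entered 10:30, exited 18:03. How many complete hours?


Start: 10:30
End: 18:03
Hour difference: 18 - 10 = 8 hours
Minute difference: 3 - 30 = -27 minutes
Total minutes: 453
Complete hours: 453 / 60 = 7 (remainder 33)

7


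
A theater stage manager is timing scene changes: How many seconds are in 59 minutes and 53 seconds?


Minutes: 59
Seconds: 53
Convert minutes to seconds: 59 x 60 = 3540
Add remaining seconds: 3540 + 53 = 3593

3593


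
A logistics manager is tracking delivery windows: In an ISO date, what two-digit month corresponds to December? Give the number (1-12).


Calendar month order:
11. November
12. December <--
December is month number 12

12


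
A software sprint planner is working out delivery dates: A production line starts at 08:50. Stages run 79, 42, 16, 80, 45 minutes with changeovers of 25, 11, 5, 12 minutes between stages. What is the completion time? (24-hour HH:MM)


Start: 08:50 = 530 min from midnight
  after task 1 (79 min): 10:09
  after break (25 min): 10:34
  after task 2 (42 min): 11:16
  after break (11 min): 11:27
  after task 3 (16 min): 11:43
  after break (5 min): 11:48
  after task 4 (80 min): 13:08
  after break (12 min): 13:20
  after task 5 (45 min): 14:05
Total elapsed: 315 minutes
End time: 14:05

14:05


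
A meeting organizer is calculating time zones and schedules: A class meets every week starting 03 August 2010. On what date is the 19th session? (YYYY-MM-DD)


First occurrence: 2010-08-03 (occurrence 1)
Each occurrence is 7 days after the previous.
Occurrence 19 is 18 weeks after the first.
18 weeks = 126 days
2010-08-03 + 126 days = 2010-12-07

2010-12-07


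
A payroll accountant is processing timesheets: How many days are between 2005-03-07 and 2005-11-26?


Start date: 2005-03-07
End date: 2005-11-26
Mar 2005: +25 days
Apr 2005: +30 days
May 2005: +31 days
... (6 more months)
Total: 264 days

264


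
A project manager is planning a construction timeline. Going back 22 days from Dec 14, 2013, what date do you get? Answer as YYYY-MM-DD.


Start: 2013-12-14
Subtracting 22 days
Days already passed in December: 14
After going back through December: 8 more days to subtract
November 2013 has 30 days, need 8
Result: 2013-11-22

2013-11-22


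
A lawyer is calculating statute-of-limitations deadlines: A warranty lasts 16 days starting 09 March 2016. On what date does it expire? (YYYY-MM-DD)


Start: 2016-03-09
Adding 16 days
Days remaining in March: 22
Result: 2016-03-25

2016-03-25


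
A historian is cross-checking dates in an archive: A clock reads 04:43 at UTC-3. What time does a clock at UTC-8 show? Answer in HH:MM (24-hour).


Local time: 04:43 at UTC-3 (offset -3h)
Target zone: UTC-8 (offset -8h)
Difference: -8 - (-3) = -5 hours
Calculation: 4 + (-5) = -1
Wraparound: (-1) mod 24 = 23
Result: 23:43

23:43


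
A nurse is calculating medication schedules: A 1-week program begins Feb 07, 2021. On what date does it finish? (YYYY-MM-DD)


Start: 2021-02-07
Weeks to add: 1
Convert to days: 1 x 7 = 7 days
Add 7 days to 2021-02-07
Result: 2021-02-14

2021-02-14


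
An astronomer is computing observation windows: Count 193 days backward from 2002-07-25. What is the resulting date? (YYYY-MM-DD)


Start: 2002-07-25
Subtracting 193 days
Days already passed in July: 25
After going back through July: 168 more days to subtract
June 2002: 30 days, 138 remaining
May 2002: 31 days, 107 remaining
April 2002: 30 days, 77 remaining
March 2002: 31 days, 46 remaining
Result: 2002-01-13

2002-01-13


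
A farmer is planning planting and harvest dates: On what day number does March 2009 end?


Month: March
Year: 2009
March is a 31-day month
Total: 31 days

31


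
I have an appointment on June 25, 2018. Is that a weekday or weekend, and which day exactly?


Date: 2018-06-25
January 1, 2018 is a Monday
Day of year: 176
Offset from Jan 1: 175 days
175 mod 7 = 0
Result: Monday

Monday


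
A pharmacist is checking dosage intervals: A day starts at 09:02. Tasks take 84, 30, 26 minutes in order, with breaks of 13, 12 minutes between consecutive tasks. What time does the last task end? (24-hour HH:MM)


Start: 09:02 = 542 min from midnight
  after task 1 (84 min): 10:26
  after break (13 min): 10:39
  after task 2 (30 min): 11:09
  after break (12 min): 11:21
  after task 3 (26 min): 11:47
Total elapsed: 165 minutes
End time: 11:47

11:47


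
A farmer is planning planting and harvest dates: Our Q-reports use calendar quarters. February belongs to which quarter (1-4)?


Month: February (month 2)
Q1: January-March (months 1-3)
Q2: April-June (months 4-6)
Q3: July-September (months 7-9)
Q4: October-December (months 10-12)
Month 2 falls in Q1

1


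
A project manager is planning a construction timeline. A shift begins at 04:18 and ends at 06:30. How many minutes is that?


Start time: 04:18 = 258 minutes from midnight
End time: 06:30 = 390 minutes from midnight
Difference: 390 - 258 = 132 minutes
That is 2 hours and 12 minutes

132


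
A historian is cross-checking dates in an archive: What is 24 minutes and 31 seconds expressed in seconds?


Minutes: 24
Extra seconds: 31
Seconds per minute: 60
Minutes to seconds: 24 x 60 = 1440
Total: 1440 + 31 = 1471

1471


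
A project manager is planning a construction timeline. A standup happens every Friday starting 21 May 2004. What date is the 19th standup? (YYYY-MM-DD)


First occurrence: 2004-05-21 (occurrence 1)
Each occurrence is 7 days after the previous.
Occurrence 19 is 18 weeks after the first.
18 weeks = 126 days
2004-05-21 + 126 days = 2004-09-24

2004-09-24


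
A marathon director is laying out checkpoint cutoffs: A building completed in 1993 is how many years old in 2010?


Birth year: 1993
Current year: 2010
Age = current year - birth year
Age = 2010 - 1993 = 17

17


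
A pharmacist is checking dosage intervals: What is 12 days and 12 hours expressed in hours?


Days: 12
Extra hours: 12
Hours per day: 24
Days to hours: 12 x 24 = 288
Total: 288 + 12 = 300

300


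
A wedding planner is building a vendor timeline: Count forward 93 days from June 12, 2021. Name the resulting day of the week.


Start: 2021-06-12 (Saturday)
Step 1 - find target date: add 93 days
  2021-06-12 + 93 days = 2021-09-13
Step 2 - day of week:
  93 mod 7 = 2
  Saturday + 2 days -> Monday
Result: Monday (2021-09-13)

Monday


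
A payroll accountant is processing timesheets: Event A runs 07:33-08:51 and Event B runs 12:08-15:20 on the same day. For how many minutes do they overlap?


Interval A: [453, 531] minutes from midnight
Interval B: [728, 920] minutes from midnight
Overlap start = max(453, 728) = 728
Overlap end = min(531, 920) = 531
End <= start, so the intervals do not overlap: 0 minutes

0


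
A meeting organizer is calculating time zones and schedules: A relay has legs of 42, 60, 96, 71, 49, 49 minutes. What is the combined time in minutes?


Durations: 42, 60, 96, 71, 49, 49
Running sum: 42
+ 60 = 102
+ 96 = 198
+ 71 = 269
+ 49 = 318
+ 49 = 367
Total duration: 367 minutes
That is 6 hours and 7 minutes

367


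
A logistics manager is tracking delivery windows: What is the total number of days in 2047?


Year: 2047
Check leap year rules:
Divisible by 4? No
2047 is not a leap year
Days: 365

365


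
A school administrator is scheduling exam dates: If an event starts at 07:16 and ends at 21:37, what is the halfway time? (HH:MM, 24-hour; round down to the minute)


Start time: 07:16 = 436 minutes from midnight
End time: 21:37 = 1297 minutes from midnight
Sum: 436 + 1297 = 1733
Midpoint: 1733 / 2 = 866 minutes
Convert: 866 / 60 = 14 hours, 26 minutes
Result: 14:26

14:26


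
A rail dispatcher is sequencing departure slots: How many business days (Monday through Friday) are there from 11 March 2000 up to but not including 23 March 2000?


Start: 2000-03-11 (Saturday)
End (exclusive): 2000-03-23 (Thursday)
Total calendar days: 12
Full weeks: 12 // 7 = 1 -> 5 weekdays
Remaining 5 days starting on Saturday:
  Sat(-), Sun(-), Mon(w), Tue(w), Wed(w) -> 3 weekdays
Total business days: 5 + 3 = 8

8


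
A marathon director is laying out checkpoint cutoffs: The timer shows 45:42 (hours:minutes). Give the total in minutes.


Hours: 45
Minutes: 42
Convert hours to minutes: 45 x 60 = 2700
Add remaining minutes: 2700 + 42 = 2742

2742


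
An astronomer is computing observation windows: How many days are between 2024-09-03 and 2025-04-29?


Start date: 2024-09-03
End date: 2025-04-29
Sep 2024: +28 days
Oct 2024: +31 days
Nov 2024: +30 days
... (5 more months)
Total: 238 days

238


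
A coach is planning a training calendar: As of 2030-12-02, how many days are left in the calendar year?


Start: December 02, 2030
End: December 31, 2030
Days left in December: 29
Total: 29 days

29


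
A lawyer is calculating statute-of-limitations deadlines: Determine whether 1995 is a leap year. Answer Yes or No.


Year: 1995
Divisible by 4? 1995 / 4 = 498.75 -> No
Not divisible by 4, so NOT a leap year

No


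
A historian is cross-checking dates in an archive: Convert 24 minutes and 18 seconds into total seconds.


Minutes: 24
Seconds: 18
Convert minutes to seconds: 24 x 60 = 1440
Add remaining seconds: 1440 + 18 = 1458

1458


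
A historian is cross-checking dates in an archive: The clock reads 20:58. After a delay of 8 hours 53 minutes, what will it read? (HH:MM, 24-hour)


Start time: 20:58
Adding: 8 hours 53 minutes
Minutes: 58 + 53 = 111
Minute overflow: 111 >= 60, so carry 1 hour, minutes = 51
Hours: 20 + 8 + 1 = 29
Hour wraparound: 29 mod 24 = 5
Result: 05:51

05:51


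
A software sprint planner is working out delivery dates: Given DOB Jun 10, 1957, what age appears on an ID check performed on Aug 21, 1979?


Birth: 1957-06-10
Reference: 1979-08-21
Year difference: 1979 - 1957 = 22
Has birthday (06-10) occurred by 08-21? Yes
Age in full years: 22

22


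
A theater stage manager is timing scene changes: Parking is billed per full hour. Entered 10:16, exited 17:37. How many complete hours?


Start: 10:16
End: 17:37
Hour difference: 17 - 10 = 7 hours
Minute difference: 37 - 16 = 21 minutes
Total minutes: 441
Complete hours: 441 / 60 = 7 (remainder 21)

7


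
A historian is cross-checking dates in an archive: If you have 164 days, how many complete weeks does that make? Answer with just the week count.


Total days: 164
Days per week: 7
Division: 164 / 7 = 23 remainder 3
Complete weeks: 23
Remaining days: 3

23


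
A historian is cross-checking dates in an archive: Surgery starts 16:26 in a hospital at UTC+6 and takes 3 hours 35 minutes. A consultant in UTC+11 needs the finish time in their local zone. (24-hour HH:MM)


Start: 16:26 in UTC+6
Step 1 - add duration:
  minutes: 26 + 35 = 61 (carry 1h)
  hours: 16 + 3 + 1 = 20
  end in UTC+6: 20:01
Step 2 - convert UTC+6 -> UTC+11:
  offset difference: 11 - (6) = 5 hours
  20 + (5) = 25 -> mod 24 = 1
Result: 01:01 in UTC+11

01:01


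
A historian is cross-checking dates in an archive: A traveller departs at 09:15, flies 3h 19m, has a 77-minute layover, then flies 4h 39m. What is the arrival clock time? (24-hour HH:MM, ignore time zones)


Depart: 09:15
Leg 1: +199 min -> 12:34
Layover: +77 min -> 13:51
Leg 2: +279 min -> 18:30
Total travel: 555 minutes = 9h 15m
Arrival: 18:30

18:30


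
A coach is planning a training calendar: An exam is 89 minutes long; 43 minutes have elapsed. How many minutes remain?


Total budget: 89 minutes
Time used: 43 minutes
Remaining: 89 - 43 = 46 minutes
Percent used: 48.3%
Percent remaining: 51.7%

46


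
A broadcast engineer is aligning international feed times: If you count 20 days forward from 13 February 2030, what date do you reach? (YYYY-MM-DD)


Start: 2030-02-13
Adding 20 days
Days remaining in February: 15
After February: 5 days still to add
March 2030 has 31 days, need 5
Result: 2030-03-05

2030-03-05


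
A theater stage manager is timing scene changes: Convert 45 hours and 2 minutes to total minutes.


Hours: 45
Extra minutes: 2
Minutes per hour: 60
Hours to minutes: 45 x 60 = 2700
Total: 2700 + 2 = 2702

2702


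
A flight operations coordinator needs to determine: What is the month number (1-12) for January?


Calendar month order:
1. January <--
2. February
January is month number 1

1


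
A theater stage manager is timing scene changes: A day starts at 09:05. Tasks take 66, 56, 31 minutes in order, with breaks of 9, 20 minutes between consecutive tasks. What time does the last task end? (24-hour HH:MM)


Start: 09:05 = 545 min from midnight
  after task 1 (66 min): 10:11
  after break (9 min): 10:20
  after task 2 (56 min): 11:16
  after break (20 min): 11:36
  after task 3 (31 min): 12:07
Total elapsed: 182 minutes
End time: 12:07

12:07


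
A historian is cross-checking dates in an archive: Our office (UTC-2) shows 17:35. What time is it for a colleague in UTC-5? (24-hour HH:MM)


Local time: 17:35 at UTC-2 (offset -2h)
Target zone: UTC-5 (offset -5h)
Difference: -5 - (-2) = -3 hours
Calculation: 17 + (-3) = 14
Result: 14:35

14:35


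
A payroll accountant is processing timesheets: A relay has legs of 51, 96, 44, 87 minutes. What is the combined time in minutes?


Durations: 51, 96, 44, 87
Running sum: 51
+ 96 = 147
+ 44 = 191
+ 87 = 278
Total duration: 278 minutes
That is 4 hours and 38 minutes

278


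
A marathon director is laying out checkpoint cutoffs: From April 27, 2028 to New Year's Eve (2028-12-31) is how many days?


Start: April 27, 2028
End: December 31, 2028
Days left in April: 3
May: 31
June: 30
July: 31
August: 31
... plus remaining months
Sum of remaining months: 245
Total: 3 + 245 = 248

248


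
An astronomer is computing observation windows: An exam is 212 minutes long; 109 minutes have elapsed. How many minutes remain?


Total budget: 212 minutes
Time used: 109 minutes
Remaining: 212 - 109 = 103 minutes
Percent used: 51.4%
Percent remaining: 48.6%

103


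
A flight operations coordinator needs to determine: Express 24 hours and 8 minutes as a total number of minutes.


Hours: 24
Extra minutes: 8
Minutes per hour: 60
Hours to minutes: 24 x 60 = 1440
Total: 1440 + 8 = 1448

1448


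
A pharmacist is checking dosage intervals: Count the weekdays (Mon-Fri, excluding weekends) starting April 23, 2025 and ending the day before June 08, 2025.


Start: 2025-04-23 (Wednesday)
End (exclusive): 2025-06-08 (Sunday)
Total calendar days: 46
Full weeks: 46 // 7 = 6 -> 30 weekdays
Remaining 4 days starting on Wednesday:
  Wed(w), Thu(w), Fri(w), Sat(-) -> 3 weekdays
Total business days: 30 + 3 = 33

33


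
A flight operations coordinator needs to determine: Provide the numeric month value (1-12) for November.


Calendar month order:
10. October
11. November <--
12. December
November is month number 11

11


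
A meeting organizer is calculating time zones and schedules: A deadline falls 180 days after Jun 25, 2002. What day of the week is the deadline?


Start: 2002-06-25 (Tuesday)
Step 1 - find target date: add 180 days
  2002-06-25 + 180 days = 2002-12-22
Step 2 - day of week:
  180 mod 7 = 5
  Tuesday + 5 days -> Sunday
Result: Sunday (2002-12-22)

Sunday


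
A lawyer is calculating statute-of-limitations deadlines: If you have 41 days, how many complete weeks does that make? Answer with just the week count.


Total days: 41
Days per week: 7
Division: 41 / 7 = 5 remainder 6
Complete weeks: 5
Remaining days: 6

5


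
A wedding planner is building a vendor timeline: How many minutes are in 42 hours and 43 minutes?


Hours: 42
Minutes: 43
Convert hours to minutes: 42 x 60 = 2520
Add remaining minutes: 2520 + 43 = 2563

2563


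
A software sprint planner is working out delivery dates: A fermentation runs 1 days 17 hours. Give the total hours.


Days: 1
Extra hours: 17
Hours per day: 24
Days to hours: 1 x 24 = 24
Total: 24 + 17 = 41

41


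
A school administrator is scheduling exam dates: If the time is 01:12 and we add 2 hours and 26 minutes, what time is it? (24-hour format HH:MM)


Start time: 01:12
Adding: 2 hours 26 minutes
Minutes: 12 + 26 = 38
Hours: 1 + 2 + 0 = 3
Result: 03:38

03:38


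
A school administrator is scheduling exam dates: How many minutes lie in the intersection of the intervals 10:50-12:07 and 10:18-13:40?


Interval A: [650, 727] minutes from midnight
Interval B: [618, 820] minutes from midnight
Overlap start = max(650, 618) = 650
Overlap end = min(727, 820) = 727
Overlap = 727 - 650 = 77 minutes

77


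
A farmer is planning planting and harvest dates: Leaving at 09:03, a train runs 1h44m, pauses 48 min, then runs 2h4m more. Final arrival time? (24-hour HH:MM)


Depart: 09:03
Leg 1: +104 min -> 10:47
Layover: +48 min -> 11:35
Leg 2: +124 min -> 13:39
Total travel: 276 minutes = 4h 36m
Arrival: 13:39

13:39


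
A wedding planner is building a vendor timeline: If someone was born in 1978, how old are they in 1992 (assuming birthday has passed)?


Birth year: 1978
Current year: 1992
Age = current year - birth year
Age = 1992 - 1978 = 14

14


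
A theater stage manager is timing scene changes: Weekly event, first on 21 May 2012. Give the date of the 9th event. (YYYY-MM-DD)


First occurrence: 2012-05-21 (occurrence 1)
Each occurrence is 7 days after the previous.
Occurrence 9 is 8 weeks after the first.
8 weeks = 56 days
2012-05-21 + 56 days = 2012-07-16

2012-07-16


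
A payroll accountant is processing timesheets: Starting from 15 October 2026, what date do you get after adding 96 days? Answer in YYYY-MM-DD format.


Start: 2026-10-15
Adding 96 days
Days remaining in October: 16
After October: 80 days still to add
November 2026: 30 days, 50 remaining
December 2026: 31 days, 19 remaining
January 2027 has 31 days, need 19
Result: 2027-01-19

2027-01-19


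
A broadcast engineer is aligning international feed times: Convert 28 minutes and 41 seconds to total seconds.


Minutes: 28
Extra seconds: 41
Seconds per minute: 60
Minutes to seconds: 28 x 60 = 1680
Total: 1680 + 41 = 1721

1721


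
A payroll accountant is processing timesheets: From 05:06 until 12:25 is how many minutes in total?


Start time: 05:06 = 306 minutes from midnight
End time: 12:25 = 745 minutes from midnight
Difference: 745 - 306 = 439 minutes
That is 7 hours and 19 minutes

439


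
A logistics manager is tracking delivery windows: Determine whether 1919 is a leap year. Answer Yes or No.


Year: 1919
Divisible by 4? 1919 / 4 = 479.75 -> No
Not divisible by 4, so NOT a leap year

No


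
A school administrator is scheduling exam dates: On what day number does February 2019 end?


Month: February
Year: 2019
2019 is not a leap year
February has 28 days
Total: 28 days

28


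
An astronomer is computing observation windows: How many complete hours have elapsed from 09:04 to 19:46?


Start: 09:04
End: 19:46
Hour difference: 19 - 9 = 10 hours
Minute difference: 46 - 4 = 42 minutes
Total minutes: 642
Complete hours: 642 / 60 = 10 (remainder 42)

10


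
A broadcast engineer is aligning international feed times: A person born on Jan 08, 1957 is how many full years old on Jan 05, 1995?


Birth: 1957-01-08
Reference: 1995-01-05
Year difference: 1995 - 1957 = 38
Has birthday (01-08) occurred by 01-05? No
Birthday not yet reached this year -> subtract 1
Age in full years: 37

37


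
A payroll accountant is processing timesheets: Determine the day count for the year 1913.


Year: 1913
Check leap year rules:
Divisible by 4? No
1913 is not a leap year
Days: 365

365


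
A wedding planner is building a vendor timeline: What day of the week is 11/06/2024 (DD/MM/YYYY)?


Date: 2024-06-11
January 1, 2024 is a Monday
Day of year: 163
Offset from Jan 1: 162 days
162 mod 7 = 1
Result: Tuesday

Tuesday


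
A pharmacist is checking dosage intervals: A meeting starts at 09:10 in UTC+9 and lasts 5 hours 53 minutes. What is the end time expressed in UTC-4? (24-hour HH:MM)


Start: 09:10 in UTC+9
Step 1 - add duration:
  minutes: 10 + 53 = 63 (carry 1h)
  hours: 9 + 5 + 1 = 15
  end in UTC+9: 15:03
Step 2 - convert UTC+9 -> UTC-4:
  offset difference: -4 - (9) = -13 hours
  15 + (-13) = 2 -> mod 24 = 2
Result: 02:03 in UTC-4

02:03


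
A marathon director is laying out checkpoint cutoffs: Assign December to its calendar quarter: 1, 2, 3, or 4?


Month: December (month 12)
Q1: January-March (months 1-3)
Q2: April-June (months 4-6)
Q3: July-September (months 7-9)
Q4: October-December (months 10-12)
Month 12 falls in Q4

4


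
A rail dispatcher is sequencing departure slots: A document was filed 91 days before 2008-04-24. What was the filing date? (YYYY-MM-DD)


Start: 2008-04-24
Subtracting 91 days
Days already passed in April: 24
After going back through April: 67 more days to subtract
March 2008: 31 days, 36 remaining
February 2008: 29 days, 7 remaining
January 2008 has 31 days, need 7
Result: 2008-01-24

2008-01-24


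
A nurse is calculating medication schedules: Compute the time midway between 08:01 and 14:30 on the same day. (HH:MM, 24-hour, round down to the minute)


Start time: 08:01 = 481 minutes from midnight
End time: 14:30 = 870 minutes from midnight
Sum: 481 + 870 = 1351
Midpoint: 1351 / 2 = 675 minutes
Convert: 675 / 60 = 11 hours, 15 minutes
Result: 11:15

11:15


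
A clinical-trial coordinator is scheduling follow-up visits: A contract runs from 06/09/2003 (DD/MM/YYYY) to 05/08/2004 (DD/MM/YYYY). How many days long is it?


Start date: 2003-09-06
End date: 2004-08-05
Sep 2003: +25 days
Oct 2003: +31 days
Nov 2003: +30 days
... (9 more months)
Total: 334 days

334


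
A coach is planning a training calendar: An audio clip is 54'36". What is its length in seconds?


Minutes: 54
Seconds: 36
Convert minutes to seconds: 54 x 60 = 3240
Add remaining seconds: 3240 + 36 = 3276

3276


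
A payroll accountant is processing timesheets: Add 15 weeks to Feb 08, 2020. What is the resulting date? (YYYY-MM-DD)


Start: 2020-02-08
Weeks to add: 15
Convert to days: 15 x 7 = 105 days
Add 105 days to 2020-02-08
Result: 2020-05-23

2020-05-23


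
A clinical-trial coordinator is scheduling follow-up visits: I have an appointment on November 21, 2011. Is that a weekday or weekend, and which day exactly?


Date: 2011-11-21
January 1, 2011 is a Saturday
Day of year: 325
Offset from Jan 1: 324 days
324 mod 7 = 2
Result: Monday

Monday


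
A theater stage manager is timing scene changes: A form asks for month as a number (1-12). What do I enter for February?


Calendar month order:
1. January
2. February <--
3. March
February is month number 2

2


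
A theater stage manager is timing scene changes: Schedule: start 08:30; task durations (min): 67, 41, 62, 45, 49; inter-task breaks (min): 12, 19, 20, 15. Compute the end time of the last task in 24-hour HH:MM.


Start: 08:30 = 510 min from midnight
  after task 1 (67 min): 09:37
  after break (12 min): 09:49
  after task 2 (41 min): 10:30
  after break (19 min): 10:49
  after task 3 (62 min): 11:51
  after break (20 min): 12:11
  after task 4 (45 min): 12:56
  after break (15 min): 13:11
  after task 5 (49 min): 14:00
Total elapsed: 330 minutes
End time: 14:00

14:00


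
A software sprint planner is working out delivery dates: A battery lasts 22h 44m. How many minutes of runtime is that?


Hours: 22
Extra minutes: 44
Minutes per hour: 60
Hours to minutes: 22 x 60 = 1320
Total: 1320 + 44 = 1364

1364


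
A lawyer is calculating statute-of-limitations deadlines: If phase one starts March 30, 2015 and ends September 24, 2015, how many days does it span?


Start date: 2015-03-30
End date: 2015-09-24
Mar 2015: +2 days
Apr 2015: +30 days
May 2015: +31 days
... (4 more months)
Total: 178 days

178


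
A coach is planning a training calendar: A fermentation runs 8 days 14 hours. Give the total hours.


Days: 8
Extra hours: 14
Hours per day: 24
Days to hours: 8 x 24 = 192
Total: 192 + 14 = 206

206


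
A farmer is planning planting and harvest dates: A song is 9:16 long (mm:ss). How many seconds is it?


Minutes: 9
Extra seconds: 16
Seconds per minute: 60
Minutes to seconds: 9 x 60 = 540
Total: 540 + 16 = 556

556


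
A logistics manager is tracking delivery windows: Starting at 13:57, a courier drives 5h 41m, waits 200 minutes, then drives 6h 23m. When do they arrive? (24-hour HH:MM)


Depart: 13:57
Leg 1: +341 min -> 19:38
Layover: +200 min -> 22:58
Leg 2: +383 min -> 05:21
Total travel: 924 minutes = 15h 24m
Arrival: 05:21

05:21


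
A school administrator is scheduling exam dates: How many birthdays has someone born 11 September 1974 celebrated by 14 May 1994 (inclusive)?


Birth: 1974-09-11
Reference: 1994-05-14
Year difference: 1994 - 1974 = 20
Has birthday (09-11) occurred by 05-14? No
Birthday not yet reached this year -> subtract 1
Age in full years: 19

19


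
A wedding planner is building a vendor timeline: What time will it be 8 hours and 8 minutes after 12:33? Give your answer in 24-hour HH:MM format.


Start time: 12:33
Adding: 8 hours 8 minutes
Minutes: 33 + 8 = 41
Hours: 12 + 8 + 0 = 20
Result: 20:41

20:41


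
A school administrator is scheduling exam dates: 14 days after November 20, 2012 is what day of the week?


Start: 2012-11-20 (Tuesday)
Step 1 - find target date: add 14 days
  2012-11-20 + 14 days = 2012-12-04
Step 2 - day of week:
  14 mod 7 = 0
  Tuesday + 0 days -> Tuesday
Result: Tuesday (2012-12-04)

Tuesday


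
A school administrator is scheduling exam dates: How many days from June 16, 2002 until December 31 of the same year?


Start: June 16, 2002
End: December 31, 2002
Days left in June: 14
July: 31
August: 31
September: 30
October: 31
... plus remaining months
Sum of remaining months: 184
Total: 14 + 184 = 198

198


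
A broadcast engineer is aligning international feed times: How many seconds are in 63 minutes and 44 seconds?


Minutes: 63
Seconds: 44
Convert minutes to seconds: 63 x 60 = 3780
Add remaining seconds: 3780 + 44 = 3824

3824


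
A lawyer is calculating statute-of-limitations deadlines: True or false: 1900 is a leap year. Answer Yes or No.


Year: 1900
Divisible by 4? 1900 / 4 = 475.0 -> Yes
Divisible by 100? 1900 / 100 = 19.0 -> Yes
Divisible by 400? 1900 / 400 = 4.75 -> No
Divisible by 100 but not 400, so NOT a leap year

No


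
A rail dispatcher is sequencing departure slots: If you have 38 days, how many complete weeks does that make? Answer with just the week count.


Total days: 38
Days per week: 7
Division: 38 / 7 = 5 remainder 3
Complete weeks: 5
Remaining days: 3

5


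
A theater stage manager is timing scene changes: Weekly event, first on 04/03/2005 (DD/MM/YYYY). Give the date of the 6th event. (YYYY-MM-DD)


First occurrence: 2005-03-04 (occurrence 1)
Each occurrence is 7 days after the previous.
Occurrence 6 is 5 weeks after the first.
5 weeks = 35 days
2005-03-04 + 35 days = 2005-04-08

2005-04-08


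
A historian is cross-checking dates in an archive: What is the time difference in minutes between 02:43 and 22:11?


Start time: 02:43 = 163 minutes from midnight
End time: 22:11 = 1331 minutes from midnight
Difference: 1331 - 163 = 1168 minutes
That is 19 hours and 28 minutes

1168


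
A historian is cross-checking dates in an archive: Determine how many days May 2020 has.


Month: May
Year: 2020
May is a 31-day month
Total: 31 days

31


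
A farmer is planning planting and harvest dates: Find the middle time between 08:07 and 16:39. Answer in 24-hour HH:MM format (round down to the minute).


Start time: 08:07 = 487 minutes from midnight
End time: 16:39 = 999 minutes from midnight
Sum: 487 + 999 = 1486
Midpoint: 1486 / 2 = 743 minutes
Convert: 743 / 60 = 12 hours, 23 minutes
Result: 12:23

12:23


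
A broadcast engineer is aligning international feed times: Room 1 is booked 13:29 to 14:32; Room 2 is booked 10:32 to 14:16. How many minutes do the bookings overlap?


Interval A: [809, 872] minutes from midnight
Interval B: [632, 856] minutes from midnight
Overlap start = max(809, 632) = 809
Overlap end = min(872, 856) = 856
Overlap = 856 - 809 = 47 minutes

47


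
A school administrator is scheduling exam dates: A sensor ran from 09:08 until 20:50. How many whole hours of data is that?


Start: 09:08
End: 20:50
Hour difference: 20 - 9 = 11 hours
Minute difference: 50 - 8 = 42 minutes
Total minutes: 702
Complete hours: 702 / 60 = 11 (remainder 42)

11


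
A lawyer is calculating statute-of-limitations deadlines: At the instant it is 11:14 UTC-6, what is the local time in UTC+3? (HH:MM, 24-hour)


Local time: 11:14 at UTC-6 (offset -6h)
Target zone: UTC+3 (offset 3h)
Difference: 3 - (-6) = 9 hours
Calculation: 11 + (9) = 20
Result: 20:14

20:14


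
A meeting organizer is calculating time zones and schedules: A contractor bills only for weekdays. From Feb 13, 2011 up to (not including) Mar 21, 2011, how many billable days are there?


Start: 2011-02-13 (Sunday)
End (exclusive): 2011-03-21 (Monday)
Total calendar days: 36
Full weeks: 36 // 7 = 5 -> 25 weekdays
Remaining 1 days starting on Sunday:
  Sun(-) -> 0 weekdays
Total business days: 25 + 0 = 25

25


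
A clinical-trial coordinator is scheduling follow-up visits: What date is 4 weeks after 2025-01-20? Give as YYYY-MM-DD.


Start: 2025-01-20
Weeks to add: 4
Convert to days: 4 x 7 = 28 days
Add 28 days to 2025-01-20
Result: 2025-02-17

2025-02-17


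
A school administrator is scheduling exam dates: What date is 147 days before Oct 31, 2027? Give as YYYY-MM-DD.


Start: 2027-10-31
Subtracting 147 days
Days already passed in October: 31
After going back through October: 116 more days to subtract
September 2027: 30 days, 86 remaining
August 2027: 31 days, 55 remaining
July 2027: 31 days, 24 remaining
June 2027 has 30 days, need 24
Result: 2027-06-06

2027-06-06
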